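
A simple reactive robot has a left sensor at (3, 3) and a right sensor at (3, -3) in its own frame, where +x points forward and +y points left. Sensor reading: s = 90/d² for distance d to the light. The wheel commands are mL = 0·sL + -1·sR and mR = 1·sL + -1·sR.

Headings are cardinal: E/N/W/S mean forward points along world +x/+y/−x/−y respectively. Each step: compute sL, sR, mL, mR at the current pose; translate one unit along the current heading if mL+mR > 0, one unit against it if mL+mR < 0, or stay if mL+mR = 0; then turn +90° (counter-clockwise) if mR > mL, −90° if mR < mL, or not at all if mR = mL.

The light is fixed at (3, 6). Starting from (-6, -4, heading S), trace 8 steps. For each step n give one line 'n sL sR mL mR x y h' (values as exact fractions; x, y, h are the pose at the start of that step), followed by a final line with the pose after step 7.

0 18/41 90/313 -90/313 1944/12833 -6 -4 S
1 5/4 1/2 -1/2 3/4 -6 -3 E
2 90/157 90/61 -90/61 -8640/9577 -5 -3 N
3 9/29 9/17 -9/17 -108/493 -5 -4 W
4 18/37 90/269 -90/269 1512/9953 -4 -4 S
5 45/26 9/16 -9/16 243/208 -4 -3 E
6 10/13 2 -2 -16/13 -3 -3 N
7 9/25 9/13 -9/13 -108/325 -3 -4 W
final -2 -4 S

n=0: pose=(-6,-4,S); sL=18/41, sR=90/313; mL=-90/313, mR=1944/12833; mL+mR=-1746/12833 → advance -1; mR−mL=18/41 → turn +1·90°
n=1: pose=(-6,-3,E); sL=5/4, sR=1/2; mL=-1/2, mR=3/4; mL+mR=1/4 → advance +1; mR−mL=5/4 → turn +1·90°
n=2: pose=(-5,-3,N); sL=90/157, sR=90/61; mL=-90/61, mR=-8640/9577; mL+mR=-22770/9577 → advance -1; mR−mL=90/157 → turn +1·90°
n=3: pose=(-5,-4,W); sL=9/29, sR=9/17; mL=-9/17, mR=-108/493; mL+mR=-369/493 → advance -1; mR−mL=9/29 → turn +1·90°
n=4: pose=(-4,-4,S); sL=18/37, sR=90/269; mL=-90/269, mR=1512/9953; mL+mR=-1818/9953 → advance -1; mR−mL=18/37 → turn +1·90°
n=5: pose=(-4,-3,E); sL=45/26, sR=9/16; mL=-9/16, mR=243/208; mL+mR=63/104 → advance +1; mR−mL=45/26 → turn +1·90°
n=6: pose=(-3,-3,N); sL=10/13, sR=2; mL=-2, mR=-16/13; mL+mR=-42/13 → advance -1; mR−mL=10/13 → turn +1·90°
n=7: pose=(-3,-4,W); sL=9/25, sR=9/13; mL=-9/13, mR=-108/325; mL+mR=-333/325 → advance -1; mR−mL=9/25 → turn +1·90°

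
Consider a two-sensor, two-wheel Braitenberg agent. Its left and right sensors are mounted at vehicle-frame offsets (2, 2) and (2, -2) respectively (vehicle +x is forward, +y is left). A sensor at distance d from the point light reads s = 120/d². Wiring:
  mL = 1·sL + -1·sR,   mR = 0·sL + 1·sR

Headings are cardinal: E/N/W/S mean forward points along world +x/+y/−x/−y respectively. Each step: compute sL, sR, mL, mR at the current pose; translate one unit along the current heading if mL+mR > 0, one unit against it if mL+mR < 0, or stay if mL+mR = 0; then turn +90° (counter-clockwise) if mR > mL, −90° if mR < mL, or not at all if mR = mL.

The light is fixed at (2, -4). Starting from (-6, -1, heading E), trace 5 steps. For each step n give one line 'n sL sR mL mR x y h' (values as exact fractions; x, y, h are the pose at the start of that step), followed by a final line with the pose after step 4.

0 120/61 120/37 -2880/2257 120/37 -6 -1 E
1 60/53 12/5 -336/265 12/5 -5 -1 N
2 24/17 40/39 256/663 40/39 -5 0 W
3 3 15/13 24/13 15/13 -6 0 S
4 120/101 24/25 576/2525 24/25 -6 -1 W
final -7 -1 S

n=0: pose=(-6,-1,E); sL=120/61, sR=120/37; mL=-2880/2257, mR=120/37; mL+mR=120/61 → advance +1; mR−mL=10200/2257 → turn +1·90°
n=1: pose=(-5,-1,N); sL=60/53, sR=12/5; mL=-336/265, mR=12/5; mL+mR=60/53 → advance +1; mR−mL=972/265 → turn +1·90°
n=2: pose=(-5,0,W); sL=24/17, sR=40/39; mL=256/663, mR=40/39; mL+mR=24/17 → advance +1; mR−mL=424/663 → turn +1·90°
n=3: pose=(-6,0,S); sL=3, sR=15/13; mL=24/13, mR=15/13; mL+mR=3 → advance +1; mR−mL=-9/13 → turn -1·90°
n=4: pose=(-6,-1,W); sL=120/101, sR=24/25; mL=576/2525, mR=24/25; mL+mR=120/101 → advance +1; mR−mL=1848/2525 → turn +1·90°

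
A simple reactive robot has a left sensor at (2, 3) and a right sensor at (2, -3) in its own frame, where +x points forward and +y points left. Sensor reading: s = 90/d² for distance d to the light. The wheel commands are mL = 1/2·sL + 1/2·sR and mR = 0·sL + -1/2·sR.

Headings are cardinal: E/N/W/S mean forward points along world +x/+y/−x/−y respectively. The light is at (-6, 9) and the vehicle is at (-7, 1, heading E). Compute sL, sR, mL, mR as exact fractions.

45/13 45/61 1665/793 -45/122

left sensor world pos  = (-5, 4); dL² = 26
right sensor world pos = (-5, -2); dR² = 122
sL = 90/26 = 45/13
sR = 90/122 = 45/61
mL = 1/2·sL + 1/2·sR = 1665/793
mR = 0·sL + -1/2·sR = -45/122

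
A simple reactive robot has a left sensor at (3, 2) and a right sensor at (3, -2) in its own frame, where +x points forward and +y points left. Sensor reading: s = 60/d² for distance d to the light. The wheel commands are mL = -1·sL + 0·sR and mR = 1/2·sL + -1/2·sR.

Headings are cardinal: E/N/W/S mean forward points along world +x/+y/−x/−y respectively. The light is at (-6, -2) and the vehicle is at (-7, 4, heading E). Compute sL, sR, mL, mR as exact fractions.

15/17 3 -15/17 -18/17

left sensor world pos  = (-4, 6); dL² = 68
right sensor world pos = (-4, 2); dR² = 20
sL = 60/68 = 15/17
sR = 60/20 = 3
mL = -1·sL + 0·sR = -15/17
mR = 1/2·sL + -1/2·sR = -18/17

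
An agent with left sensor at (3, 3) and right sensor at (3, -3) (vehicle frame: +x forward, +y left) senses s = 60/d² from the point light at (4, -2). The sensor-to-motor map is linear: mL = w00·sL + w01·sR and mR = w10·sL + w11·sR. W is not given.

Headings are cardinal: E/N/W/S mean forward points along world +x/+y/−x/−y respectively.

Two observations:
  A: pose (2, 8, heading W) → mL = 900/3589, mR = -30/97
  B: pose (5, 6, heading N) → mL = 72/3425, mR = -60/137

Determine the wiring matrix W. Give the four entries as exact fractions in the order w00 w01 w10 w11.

obs A: pose=(2,8,W) → sL=30/37, sR=30/97, mL=900/3589, mR=-30/97
obs B: pose=(5,6,N) → sL=12/25, sR=60/137, mL=72/3425, mR=-60/137
sensor matrix S = [[30/37, 30/97], [12/25, 60/137]]; det S = 508032/2458465
solve [mL_A; mL_B] = S·[w00; w01] and [mR_A; mR_B] = S·[w10; w11]:
  w00 = 1/2, w01 = -1/2, w10 = 0, w11 = -1

1/2 -1/2 0 -1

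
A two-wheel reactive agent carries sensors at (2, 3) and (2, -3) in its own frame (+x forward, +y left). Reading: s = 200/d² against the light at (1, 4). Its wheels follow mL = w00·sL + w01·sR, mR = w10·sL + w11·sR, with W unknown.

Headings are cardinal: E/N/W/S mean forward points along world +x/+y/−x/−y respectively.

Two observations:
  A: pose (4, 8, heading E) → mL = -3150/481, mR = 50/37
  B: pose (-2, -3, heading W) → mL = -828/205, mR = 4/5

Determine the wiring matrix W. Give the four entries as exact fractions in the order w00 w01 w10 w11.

-1 -1/2 1/2 0

obs A: pose=(4,8,E) → sL=100/37, sR=100/13, mL=-3150/481, mR=50/37
obs B: pose=(-2,-3,W) → sL=8/5, sR=200/41, mL=-828/205, mR=4/5
sensor matrix S = [[100/37, 100/13], [8/5, 200/41]]; det S = 17280/19721
solve [mL_A; mL_B] = S·[w00; w01] and [mR_A; mR_B] = S·[w10; w11]:
  w00 = -1, w01 = -1/2, w10 = 1/2, w11 = 0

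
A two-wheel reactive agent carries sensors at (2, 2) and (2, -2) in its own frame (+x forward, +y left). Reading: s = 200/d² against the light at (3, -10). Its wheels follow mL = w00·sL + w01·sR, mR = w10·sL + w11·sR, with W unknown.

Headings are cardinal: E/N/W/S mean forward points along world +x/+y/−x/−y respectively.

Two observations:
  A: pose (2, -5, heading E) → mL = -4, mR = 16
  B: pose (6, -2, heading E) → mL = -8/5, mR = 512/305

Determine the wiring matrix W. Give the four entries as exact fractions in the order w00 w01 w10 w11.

-1 0 -1 1

obs A: pose=(2,-5,E) → sL=4, sR=20, mL=-4, mR=16
obs B: pose=(6,-2,E) → sL=8/5, sR=200/61, mL=-8/5, mR=512/305
sensor matrix S = [[4, 20], [8/5, 200/61]]; det S = -1152/61
solve [mL_A; mL_B] = S·[w00; w01] and [mR_A; mR_B] = S·[w10; w11]:
  w00 = -1, w01 = 0, w10 = -1, w11 = 1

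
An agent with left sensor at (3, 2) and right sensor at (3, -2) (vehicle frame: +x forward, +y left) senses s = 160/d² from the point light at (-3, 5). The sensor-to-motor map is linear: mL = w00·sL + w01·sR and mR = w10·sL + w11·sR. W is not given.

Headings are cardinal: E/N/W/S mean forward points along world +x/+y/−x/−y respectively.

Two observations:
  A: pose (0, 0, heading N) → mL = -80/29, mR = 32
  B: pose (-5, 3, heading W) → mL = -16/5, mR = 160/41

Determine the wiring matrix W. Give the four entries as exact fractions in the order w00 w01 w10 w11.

obs A: pose=(0,0,N) → sL=32, sR=160/29, mL=-80/29, mR=32
obs B: pose=(-5,3,W) → sL=160/41, sR=32/5, mL=-16/5, mR=160/41
sensor matrix S = [[32, 160/29], [160/41, 32/5]]; det S = 1089536/5945
solve [mL_A; mL_B] = S·[w00; w01] and [mR_A; mR_B] = S·[w10; w11]:
  w00 = 0, w01 = -1/2, w10 = 1, w11 = 0

0 -1/2 1 0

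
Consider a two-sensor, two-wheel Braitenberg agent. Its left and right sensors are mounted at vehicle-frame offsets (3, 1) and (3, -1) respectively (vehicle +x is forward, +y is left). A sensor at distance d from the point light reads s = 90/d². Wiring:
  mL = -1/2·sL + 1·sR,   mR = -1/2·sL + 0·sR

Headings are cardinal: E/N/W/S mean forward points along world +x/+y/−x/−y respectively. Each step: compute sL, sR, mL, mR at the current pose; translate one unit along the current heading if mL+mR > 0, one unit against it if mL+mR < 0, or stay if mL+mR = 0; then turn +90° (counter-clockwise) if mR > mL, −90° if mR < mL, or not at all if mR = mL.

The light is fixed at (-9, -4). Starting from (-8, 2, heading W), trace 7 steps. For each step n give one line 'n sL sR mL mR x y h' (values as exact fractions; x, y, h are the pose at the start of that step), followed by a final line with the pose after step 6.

n=0: pose=(-8,2,W); sL=90/29, sR=90/53; mL=225/1537, mR=-45/29; mL+mR=-2160/1537 → advance -1; mR−mL=-90/53 → turn -1·90°
n=1: pose=(-7,2,N); sL=45/41, sR=1; mL=37/82, mR=-45/82; mL+mR=-4/41 → advance -1; mR−mL=-1 → turn -1·90°
n=2: pose=(-7,1,E); sL=90/61, sR=90/41; mL=3645/2501, mR=-45/61; mL+mR=1800/2501 → advance +1; mR−mL=-90/41 → turn -1·90°
n=3: pose=(-6,1,S); sL=9/2, sR=45/4; mL=9, mR=-9/4; mL+mR=27/4 → advance +1; mR−mL=-45/4 → turn -1·90°
n=4: pose=(-6,0,W); sL=10, sR=18/5; mL=-7/5, mR=-5; mL+mR=-32/5 → advance -1; mR−mL=-18/5 → turn -1·90°
n=5: pose=(-5,0,N); sL=45/29, sR=45/37; mL=945/2146, mR=-45/58; mL+mR=-360/1073 → advance -1; mR−mL=-45/37 → turn -1·90°
n=6: pose=(-5,-1,E); sL=18/13, sR=90/53; mL=693/689, mR=-9/13; mL+mR=216/689 → advance +1; mR−mL=-90/53 → turn -1·90°

0 90/29 90/53 225/1537 -45/29 -8 2 W
1 45/41 1 37/82 -45/82 -7 2 N
2 90/61 90/41 3645/2501 -45/61 -7 1 E
3 9/2 45/4 9 -9/4 -6 1 S
4 10 18/5 -7/5 -5 -6 0 W
5 45/29 45/37 945/2146 -45/58 -5 0 N
6 18/13 90/53 693/689 -9/13 -5 -1 E
final -4 -1 S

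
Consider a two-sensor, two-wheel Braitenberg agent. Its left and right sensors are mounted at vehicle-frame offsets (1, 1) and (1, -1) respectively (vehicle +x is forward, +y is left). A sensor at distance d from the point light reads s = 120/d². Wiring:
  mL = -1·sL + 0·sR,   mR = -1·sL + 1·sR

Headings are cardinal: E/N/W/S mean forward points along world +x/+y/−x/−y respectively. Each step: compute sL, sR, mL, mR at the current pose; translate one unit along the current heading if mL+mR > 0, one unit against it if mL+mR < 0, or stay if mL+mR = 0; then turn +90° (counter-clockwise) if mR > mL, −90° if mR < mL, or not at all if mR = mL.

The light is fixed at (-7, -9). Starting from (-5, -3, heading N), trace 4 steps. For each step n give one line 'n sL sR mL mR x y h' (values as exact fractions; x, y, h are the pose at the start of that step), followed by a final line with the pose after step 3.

0 12/5 60/29 -12/5 -48/145 -5 -3 N
1 120/17 120/37 -120/17 -2400/629 -5 -4 W
2 15/4 6 -15/4 9/4 -4 -4 S
3 24/13 120/41 -24/13 576/533 -4 -3 E
final -5 -3 N

n=0: pose=(-5,-3,N); sL=12/5, sR=60/29; mL=-12/5, mR=-48/145; mL+mR=-396/145 → advance -1; mR−mL=60/29 → turn +1·90°
n=1: pose=(-5,-4,W); sL=120/17, sR=120/37; mL=-120/17, mR=-2400/629; mL+mR=-6840/629 → advance -1; mR−mL=120/37 → turn +1·90°
n=2: pose=(-4,-4,S); sL=15/4, sR=6; mL=-15/4, mR=9/4; mL+mR=-3/2 → advance -1; mR−mL=6 → turn +1·90°
n=3: pose=(-4,-3,E); sL=24/13, sR=120/41; mL=-24/13, mR=576/533; mL+mR=-408/533 → advance -1; mR−mL=120/41 → turn +1·90°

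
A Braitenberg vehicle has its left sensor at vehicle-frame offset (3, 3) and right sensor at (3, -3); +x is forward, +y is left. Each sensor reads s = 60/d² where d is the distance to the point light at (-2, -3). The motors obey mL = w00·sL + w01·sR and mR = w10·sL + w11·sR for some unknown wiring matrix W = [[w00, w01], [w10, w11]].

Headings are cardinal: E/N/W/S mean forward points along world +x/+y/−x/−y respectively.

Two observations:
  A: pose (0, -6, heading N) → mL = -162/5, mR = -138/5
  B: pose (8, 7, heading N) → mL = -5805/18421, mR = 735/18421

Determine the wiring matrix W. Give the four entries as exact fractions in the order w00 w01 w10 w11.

obs A: pose=(0,-6,N) → sL=60, sR=12/5, mL=-162/5, mR=-138/5
obs B: pose=(8,7,N) → sL=30/109, sR=30/169, mL=-5805/18421, mR=735/18421
sensor matrix S = [[60, 12/5], [30/109, 30/169]]; det S = 184032/18421
solve [mL_A; mL_B] = S·[w00; w01] and [mR_A; mR_B] = S·[w10; w11]:
  w00 = -1/2, w01 = -1, w10 = -1/2, w11 = 1

-1/2 -1 -1/2 1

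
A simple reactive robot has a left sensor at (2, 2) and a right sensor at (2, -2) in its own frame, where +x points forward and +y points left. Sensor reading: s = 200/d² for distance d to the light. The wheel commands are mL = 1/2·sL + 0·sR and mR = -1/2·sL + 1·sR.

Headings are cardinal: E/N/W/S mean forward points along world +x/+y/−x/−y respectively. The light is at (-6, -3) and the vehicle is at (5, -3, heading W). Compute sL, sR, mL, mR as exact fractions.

40/17 40/17 20/17 20/17

left sensor world pos  = (3, -5); dL² = 85
right sensor world pos = (3, -1); dR² = 85
sL = 200/85 = 40/17
sR = 200/85 = 40/17
mL = 1/2·sL + 0·sR = 20/17
mR = -1/2·sL + 1·sR = 20/17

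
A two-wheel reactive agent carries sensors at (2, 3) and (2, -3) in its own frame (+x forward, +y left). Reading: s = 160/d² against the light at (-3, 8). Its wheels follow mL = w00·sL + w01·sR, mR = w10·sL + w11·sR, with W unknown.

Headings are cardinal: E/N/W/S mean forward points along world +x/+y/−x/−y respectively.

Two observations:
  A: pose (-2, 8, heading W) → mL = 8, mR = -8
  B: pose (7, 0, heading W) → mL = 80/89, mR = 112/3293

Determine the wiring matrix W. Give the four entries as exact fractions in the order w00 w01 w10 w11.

0 1/2 -1 1/2

obs A: pose=(-2,8,W) → sL=16, sR=16, mL=8, mR=-8
obs B: pose=(7,0,W) → sL=32/37, sR=160/89, mL=80/89, mR=112/3293
sensor matrix S = [[16, 16], [32/37, 160/89]]; det S = 49152/3293
solve [mL_A; mL_B] = S·[w00; w01] and [mR_A; mR_B] = S·[w10; w11]:
  w00 = 0, w01 = 1/2, w10 = -1, w11 = 1/2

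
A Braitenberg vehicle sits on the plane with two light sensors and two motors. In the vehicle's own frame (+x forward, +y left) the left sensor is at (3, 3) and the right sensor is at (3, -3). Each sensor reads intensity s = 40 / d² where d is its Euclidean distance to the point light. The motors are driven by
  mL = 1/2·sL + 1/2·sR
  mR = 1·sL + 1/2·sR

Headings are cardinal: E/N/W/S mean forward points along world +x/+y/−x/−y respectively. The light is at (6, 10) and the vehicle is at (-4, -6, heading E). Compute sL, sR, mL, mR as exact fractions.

left sensor world pos  = (-1, -3); dL² = 218
right sensor world pos = (-1, -9); dR² = 410
sL = 40/218 = 20/109
sR = 40/410 = 4/41
mL = 1/2·sL + 1/2·sR = 628/4469
mR = 1·sL + 1/2·sR = 1038/4469

20/109 4/41 628/4469 1038/4469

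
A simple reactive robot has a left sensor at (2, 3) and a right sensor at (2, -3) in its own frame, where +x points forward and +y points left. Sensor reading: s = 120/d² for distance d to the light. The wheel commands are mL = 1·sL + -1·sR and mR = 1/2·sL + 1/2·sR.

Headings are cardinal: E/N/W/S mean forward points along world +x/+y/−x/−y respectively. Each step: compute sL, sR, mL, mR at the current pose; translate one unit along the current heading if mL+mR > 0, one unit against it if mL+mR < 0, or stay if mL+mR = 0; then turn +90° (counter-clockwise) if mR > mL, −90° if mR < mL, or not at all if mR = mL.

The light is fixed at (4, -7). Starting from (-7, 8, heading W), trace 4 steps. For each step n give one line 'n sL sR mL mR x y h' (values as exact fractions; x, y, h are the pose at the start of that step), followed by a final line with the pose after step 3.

n=0: pose=(-7,8,W); sL=120/313, sR=120/493; mL=21600/154309, mR=48360/154309; mL+mR=69960/154309 → advance +1; mR−mL=26760/154309 → turn +1·90°
n=1: pose=(-8,8,S); sL=12/25, sR=60/197; mL=864/4925, mR=1932/4925; mL+mR=2796/4925 → advance +1; mR−mL=1068/4925 → turn +1·90°
n=2: pose=(-8,7,E); sL=120/389, sR=120/221; mL=-20160/85969, mR=36600/85969; mL+mR=16440/85969 → advance +1; mR−mL=56760/85969 → turn +1·90°
n=3: pose=(-7,7,N); sL=30/113, sR=3/8; mL=-99/904, mR=579/1808; mL+mR=381/1808 → advance +1; mR−mL=777/1808 → turn +1·90°

0 120/313 120/493 21600/154309 48360/154309 -7 8 W
1 12/25 60/197 864/4925 1932/4925 -8 8 S
2 120/389 120/221 -20160/85969 36600/85969 -8 7 E
3 30/113 3/8 -99/904 579/1808 -7 7 N
final -7 8 W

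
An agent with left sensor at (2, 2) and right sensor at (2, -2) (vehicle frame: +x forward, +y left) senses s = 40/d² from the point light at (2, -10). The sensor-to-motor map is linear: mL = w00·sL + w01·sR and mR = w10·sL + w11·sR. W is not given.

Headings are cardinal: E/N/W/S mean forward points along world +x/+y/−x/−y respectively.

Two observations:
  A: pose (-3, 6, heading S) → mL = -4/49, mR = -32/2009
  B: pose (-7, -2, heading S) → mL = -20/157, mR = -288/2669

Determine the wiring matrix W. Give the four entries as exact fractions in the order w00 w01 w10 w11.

obs A: pose=(-3,6,S) → sL=8/41, sR=8/49, mL=-4/49, mR=-32/2009
obs B: pose=(-7,-2,S) → sL=8/17, sR=40/157, mL=-20/157, mR=-288/2669
sensor matrix S = [[8/41, 8/49], [8/17, 40/157]]; det S = -145408/5362021
solve [mL_A; mL_B] = S·[w00; w01] and [mR_A; mR_B] = S·[w10; w11]:
  w00 = 0, w01 = -1/2, w10 = -1/2, w11 = 1/2

0 -1/2 -1/2 1/2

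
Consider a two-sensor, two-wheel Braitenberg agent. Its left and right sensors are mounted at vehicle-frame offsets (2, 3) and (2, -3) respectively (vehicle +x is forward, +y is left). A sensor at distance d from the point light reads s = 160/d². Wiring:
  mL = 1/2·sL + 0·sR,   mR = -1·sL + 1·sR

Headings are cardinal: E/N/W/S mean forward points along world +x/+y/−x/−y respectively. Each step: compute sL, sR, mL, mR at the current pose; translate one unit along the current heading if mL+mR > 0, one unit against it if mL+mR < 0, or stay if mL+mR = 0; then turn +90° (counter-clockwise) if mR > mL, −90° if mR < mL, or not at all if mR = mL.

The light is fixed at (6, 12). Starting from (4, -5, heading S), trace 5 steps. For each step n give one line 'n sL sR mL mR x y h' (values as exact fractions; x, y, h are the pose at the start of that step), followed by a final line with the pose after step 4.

n=0: pose=(4,-5,S); sL=80/181, sR=80/193; mL=40/181, mR=-960/34933; mL+mR=6760/34933 → advance +1; mR−mL=-8680/34933 → turn -1·90°
n=1: pose=(4,-6,W); sL=160/457, sR=160/241; mL=80/457, mR=34560/110137; mL+mR=53840/110137 → advance +1; mR−mL=15280/110137 → turn +1·90°
n=2: pose=(3,-6,S); sL=2/5, sR=40/109; mL=1/5, mR=-18/545; mL+mR=91/545 → advance +1; mR−mL=-127/545 → turn -1·90°
n=3: pose=(3,-7,W); sL=160/509, sR=160/281; mL=80/509, mR=36480/143029; mL+mR=58960/143029 → advance +1; mR−mL=14000/143029 → turn +1·90°
n=4: pose=(2,-7,S); sL=80/221, sR=16/49; mL=40/221, mR=-384/10829; mL+mR=1576/10829 → advance +1; mR−mL=-2344/10829 → turn -1·90°

0 80/181 80/193 40/181 -960/34933 4 -5 S
1 160/457 160/241 80/457 34560/110137 4 -6 W
2 2/5 40/109 1/5 -18/545 3 -6 S
3 160/509 160/281 80/509 36480/143029 3 -7 W
4 80/221 16/49 40/221 -384/10829 2 -7 S
final 2 -8 W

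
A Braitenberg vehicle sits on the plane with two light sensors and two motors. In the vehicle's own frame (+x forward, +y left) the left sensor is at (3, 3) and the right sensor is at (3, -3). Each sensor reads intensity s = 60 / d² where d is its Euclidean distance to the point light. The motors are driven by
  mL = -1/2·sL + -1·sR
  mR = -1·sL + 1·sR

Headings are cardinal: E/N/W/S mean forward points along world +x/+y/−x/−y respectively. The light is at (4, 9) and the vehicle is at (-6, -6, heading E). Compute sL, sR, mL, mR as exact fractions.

left sensor world pos  = (-3, -3); dL² = 193
right sensor world pos = (-3, -9); dR² = 373
sL = 60/193 = 60/193
sR = 60/373 = 60/373
mL = -1/2·sL + -1·sR = -22770/71989
mR = -1·sL + 1·sR = -10800/71989

60/193 60/373 -22770/71989 -10800/71989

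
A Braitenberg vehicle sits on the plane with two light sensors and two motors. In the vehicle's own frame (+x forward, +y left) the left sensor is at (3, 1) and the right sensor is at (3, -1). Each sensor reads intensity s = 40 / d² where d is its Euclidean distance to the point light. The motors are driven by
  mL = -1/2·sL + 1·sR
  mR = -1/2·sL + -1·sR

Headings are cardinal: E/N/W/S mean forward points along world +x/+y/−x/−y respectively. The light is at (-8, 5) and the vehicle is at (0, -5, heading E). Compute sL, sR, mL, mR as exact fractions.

left sensor world pos  = (3, -4); dL² = 202
right sensor world pos = (3, -6); dR² = 242
sL = 40/202 = 20/101
sR = 40/242 = 20/121
mL = -1/2·sL + 1·sR = 810/12221
mR = -1/2·sL + -1·sR = -3230/12221

20/101 20/121 810/12221 -3230/12221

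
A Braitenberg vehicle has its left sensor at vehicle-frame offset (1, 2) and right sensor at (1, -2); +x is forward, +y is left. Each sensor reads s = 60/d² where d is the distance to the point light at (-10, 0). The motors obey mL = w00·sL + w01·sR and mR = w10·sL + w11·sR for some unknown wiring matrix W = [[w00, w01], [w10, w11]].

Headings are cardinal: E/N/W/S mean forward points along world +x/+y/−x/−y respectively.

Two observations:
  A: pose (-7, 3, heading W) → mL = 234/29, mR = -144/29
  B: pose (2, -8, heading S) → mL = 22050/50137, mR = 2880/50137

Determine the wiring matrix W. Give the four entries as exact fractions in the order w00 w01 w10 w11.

1/2 1 -1/2 1/2

obs A: pose=(-7,3,W) → sL=12, sR=60/29, mL=234/29, mR=-144/29
obs B: pose=(2,-8,S) → sL=60/277, sR=60/181, mL=22050/50137, mR=2880/50137
sensor matrix S = [[12, 60/29], [60/277, 60/181]]; det S = 5132160/1453973
solve [mL_A; mL_B] = S·[w00; w01] and [mR_A; mR_B] = S·[w10; w11]:
  w00 = 1/2, w01 = 1, w10 = -1/2, w11 = 1/2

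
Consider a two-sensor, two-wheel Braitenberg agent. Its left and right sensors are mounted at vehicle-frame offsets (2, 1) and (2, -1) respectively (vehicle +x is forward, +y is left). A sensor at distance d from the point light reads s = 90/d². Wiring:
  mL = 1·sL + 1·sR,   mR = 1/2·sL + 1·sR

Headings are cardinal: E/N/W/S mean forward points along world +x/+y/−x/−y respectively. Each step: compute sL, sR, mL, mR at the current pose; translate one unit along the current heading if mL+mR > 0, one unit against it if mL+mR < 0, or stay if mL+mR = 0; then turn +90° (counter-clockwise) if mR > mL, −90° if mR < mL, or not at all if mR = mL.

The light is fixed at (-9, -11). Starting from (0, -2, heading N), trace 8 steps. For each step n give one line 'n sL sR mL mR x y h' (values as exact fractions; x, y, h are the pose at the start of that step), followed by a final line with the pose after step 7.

n=0: pose=(0,-2,N); sL=18/37, sR=90/221; mL=7308/8177, mR=5319/8177; mL+mR=12627/8177 → advance +1; mR−mL=-9/37 → turn -1·90°
n=1: pose=(0,-1,E); sL=45/121, sR=45/101; mL=9990/12221, mR=15435/24442; mL+mR=35415/24442 → advance +1; mR−mL=-45/242 → turn -1·90°
n=2: pose=(1,-1,S); sL=18/37, sR=18/29; mL=1188/1073, mR=927/1073; mL+mR=2115/1073 → advance +1; mR−mL=-9/37 → turn -1·90°
n=3: pose=(1,-2,W); sL=45/64, sR=45/82; mL=3285/2624, mR=4725/5248; mL+mR=11295/5248 → advance +1; mR−mL=-45/128 → turn -1·90°
n=4: pose=(0,-2,N); sL=18/37, sR=90/221; mL=7308/8177, mR=5319/8177; mL+mR=12627/8177 → advance +1; mR−mL=-9/37 → turn -1·90°
n=5: pose=(0,-1,E); sL=45/121, sR=45/101; mL=9990/12221, mR=15435/24442; mL+mR=35415/24442 → advance +1; mR−mL=-45/242 → turn -1·90°
n=6: pose=(1,-1,S); sL=18/37, sR=18/29; mL=1188/1073, mR=927/1073; mL+mR=2115/1073 → advance +1; mR−mL=-9/37 → turn -1·90°
n=7: pose=(1,-2,W); sL=45/64, sR=45/82; mL=3285/2624, mR=4725/5248; mL+mR=11295/5248 → advance +1; mR−mL=-45/128 → turn -1·90°

0 18/37 90/221 7308/8177 5319/8177 0 -2 N
1 45/121 45/101 9990/12221 15435/24442 0 -1 E
2 18/37 18/29 1188/1073 927/1073 1 -1 S
3 45/64 45/82 3285/2624 4725/5248 1 -2 W
4 18/37 90/221 7308/8177 5319/8177 0 -2 N
5 45/121 45/101 9990/12221 15435/24442 0 -1 E
6 18/37 18/29 1188/1073 927/1073 1 -1 S
7 45/64 45/82 3285/2624 4725/5248 1 -2 W
final 0 -2 N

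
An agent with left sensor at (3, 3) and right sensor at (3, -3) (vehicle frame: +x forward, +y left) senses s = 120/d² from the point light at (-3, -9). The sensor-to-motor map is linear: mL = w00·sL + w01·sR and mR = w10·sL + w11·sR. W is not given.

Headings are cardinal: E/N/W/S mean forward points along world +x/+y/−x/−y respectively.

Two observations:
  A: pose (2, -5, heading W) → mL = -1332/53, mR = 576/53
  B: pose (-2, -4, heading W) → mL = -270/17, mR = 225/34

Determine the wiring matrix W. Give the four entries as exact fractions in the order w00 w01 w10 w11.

-1 -1/2 1/2 -1/2

obs A: pose=(2,-5,W) → sL=24, sR=120/53, mL=-1332/53, mR=576/53
obs B: pose=(-2,-4,W) → sL=15, sR=30/17, mL=-270/17, mR=225/34
sensor matrix S = [[24, 120/53], [15, 30/17]]; det S = 7560/901
solve [mL_A; mL_B] = S·[w00; w01] and [mR_A; mR_B] = S·[w10; w11]:
  w00 = -1, w01 = -1/2, w10 = 1/2, w11 = -1/2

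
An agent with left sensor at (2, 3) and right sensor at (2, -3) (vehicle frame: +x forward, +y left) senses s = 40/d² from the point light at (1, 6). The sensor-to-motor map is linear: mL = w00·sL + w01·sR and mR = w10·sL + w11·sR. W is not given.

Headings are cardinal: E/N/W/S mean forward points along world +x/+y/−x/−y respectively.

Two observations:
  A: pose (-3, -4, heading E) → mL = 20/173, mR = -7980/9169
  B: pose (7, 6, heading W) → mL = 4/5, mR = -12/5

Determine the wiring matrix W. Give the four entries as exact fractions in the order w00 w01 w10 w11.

obs A: pose=(-3,-4,E) → sL=40/53, sR=40/173, mL=20/173, mR=-7980/9169
obs B: pose=(7,6,W) → sL=8/5, sR=8/5, mL=4/5, mR=-12/5
sensor matrix S = [[40/53, 40/173], [8/5, 8/5]]; det S = 7680/9169
solve [mL_A; mL_B] = S·[w00; w01] and [mR_A; mR_B] = S·[w10; w11]:
  w00 = 0, w01 = 1/2, w10 = -1, w11 = -1/2

0 1/2 -1 -1/2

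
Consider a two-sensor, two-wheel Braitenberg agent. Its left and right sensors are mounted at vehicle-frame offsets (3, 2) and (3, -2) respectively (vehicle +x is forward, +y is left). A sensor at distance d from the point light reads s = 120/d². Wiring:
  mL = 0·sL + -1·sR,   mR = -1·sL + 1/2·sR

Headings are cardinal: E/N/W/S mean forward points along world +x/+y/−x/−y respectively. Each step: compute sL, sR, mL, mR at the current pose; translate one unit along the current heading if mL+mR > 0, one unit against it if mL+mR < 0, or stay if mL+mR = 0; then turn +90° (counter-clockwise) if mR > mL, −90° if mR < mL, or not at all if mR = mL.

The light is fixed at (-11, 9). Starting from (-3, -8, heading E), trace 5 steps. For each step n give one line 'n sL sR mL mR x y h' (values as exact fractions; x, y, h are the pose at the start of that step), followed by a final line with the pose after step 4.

0 60/173 60/241 -60/241 -9270/41693 -3 -8 E
1 120/221 120/277 -120/277 -19980/61217 -4 -8 N
2 15/52 15/34 -15/34 -15/221 -4 -9 W
3 120/541 40/159 -40/159 -8260/86019 -3 -9 S
4 60/173 60/241 -60/241 -9270/41693 -3 -8 E
final -4 -8 N

n=0: pose=(-3,-8,E); sL=60/173, sR=60/241; mL=-60/241, mR=-9270/41693; mL+mR=-19650/41693 → advance -1; mR−mL=1110/41693 → turn +1·90°
n=1: pose=(-4,-8,N); sL=120/221, sR=120/277; mL=-120/277, mR=-19980/61217; mL+mR=-46500/61217 → advance -1; mR−mL=6540/61217 → turn +1·90°
n=2: pose=(-4,-9,W); sL=15/52, sR=15/34; mL=-15/34, mR=-15/221; mL+mR=-225/442 → advance -1; mR−mL=165/442 → turn +1·90°
n=3: pose=(-3,-9,S); sL=120/541, sR=40/159; mL=-40/159, mR=-8260/86019; mL+mR=-29900/86019 → advance -1; mR−mL=4460/28673 → turn +1·90°
n=4: pose=(-3,-8,E); sL=60/173, sR=60/241; mL=-60/241, mR=-9270/41693; mL+mR=-19650/41693 → advance -1; mR−mL=1110/41693 → turn +1·90°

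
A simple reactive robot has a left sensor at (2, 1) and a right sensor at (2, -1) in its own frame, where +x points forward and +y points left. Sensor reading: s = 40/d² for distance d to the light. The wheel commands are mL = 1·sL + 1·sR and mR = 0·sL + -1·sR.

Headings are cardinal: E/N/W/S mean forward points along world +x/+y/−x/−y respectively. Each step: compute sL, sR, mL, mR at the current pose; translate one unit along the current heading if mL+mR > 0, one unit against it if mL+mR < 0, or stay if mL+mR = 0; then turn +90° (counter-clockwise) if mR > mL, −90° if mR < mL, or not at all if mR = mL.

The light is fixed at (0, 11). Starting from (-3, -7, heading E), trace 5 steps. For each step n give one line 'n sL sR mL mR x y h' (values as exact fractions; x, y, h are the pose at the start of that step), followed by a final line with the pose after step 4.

0 4/29 20/181 1304/5249 -20/181 -3 -7 E
1 40/401 40/409 32400/164009 -40/409 -2 -7 S
2 5/52 2/17 189/884 -2/17 -2 -8 W
3 8/61 40/293 4784/17873 -40/293 -3 -8 N
4 4/29 20/181 1304/5249 -20/181 -3 -7 E
final -2 -7 S

n=0: pose=(-3,-7,E); sL=4/29, sR=20/181; mL=1304/5249, mR=-20/181; mL+mR=4/29 → advance +1; mR−mL=-1884/5249 → turn -1·90°
n=1: pose=(-2,-7,S); sL=40/401, sR=40/409; mL=32400/164009, mR=-40/409; mL+mR=40/401 → advance +1; mR−mL=-48440/164009 → turn -1·90°
n=2: pose=(-2,-8,W); sL=5/52, sR=2/17; mL=189/884, mR=-2/17; mL+mR=5/52 → advance +1; mR−mL=-293/884 → turn -1·90°
n=3: pose=(-3,-8,N); sL=8/61, sR=40/293; mL=4784/17873, mR=-40/293; mL+mR=8/61 → advance +1; mR−mL=-7224/17873 → turn -1·90°
n=4: pose=(-3,-7,E); sL=4/29, sR=20/181; mL=1304/5249, mR=-20/181; mL+mR=4/29 → advance +1; mR−mL=-1884/5249 → turn -1·90°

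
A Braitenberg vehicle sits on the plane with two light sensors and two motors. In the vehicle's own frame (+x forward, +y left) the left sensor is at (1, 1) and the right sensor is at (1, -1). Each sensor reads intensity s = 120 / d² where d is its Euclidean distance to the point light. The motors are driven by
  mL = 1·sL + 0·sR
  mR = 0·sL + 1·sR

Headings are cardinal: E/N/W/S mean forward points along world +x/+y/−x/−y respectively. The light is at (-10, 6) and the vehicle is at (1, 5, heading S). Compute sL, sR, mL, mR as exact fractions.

30/37 15/13 30/37 15/13

left sensor world pos  = (2, 4); dL² = 148
right sensor world pos = (0, 4); dR² = 104
sL = 120/148 = 30/37
sR = 120/104 = 15/13
mL = 1·sL + 0·sR = 30/37
mR = 0·sL + 1·sR = 15/13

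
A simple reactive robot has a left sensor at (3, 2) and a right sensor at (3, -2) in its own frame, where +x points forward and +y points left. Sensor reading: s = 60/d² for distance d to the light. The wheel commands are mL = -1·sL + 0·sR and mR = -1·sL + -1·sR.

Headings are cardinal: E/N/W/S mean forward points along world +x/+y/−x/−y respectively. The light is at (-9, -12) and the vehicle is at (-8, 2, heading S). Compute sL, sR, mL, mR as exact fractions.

left sensor world pos  = (-6, -1); dL² = 130
right sensor world pos = (-10, -1); dR² = 122
sL = 60/130 = 6/13
sR = 60/122 = 30/61
mL = -1·sL + 0·sR = -6/13
mR = -1·sL + -1·sR = -756/793

6/13 30/61 -6/13 -756/793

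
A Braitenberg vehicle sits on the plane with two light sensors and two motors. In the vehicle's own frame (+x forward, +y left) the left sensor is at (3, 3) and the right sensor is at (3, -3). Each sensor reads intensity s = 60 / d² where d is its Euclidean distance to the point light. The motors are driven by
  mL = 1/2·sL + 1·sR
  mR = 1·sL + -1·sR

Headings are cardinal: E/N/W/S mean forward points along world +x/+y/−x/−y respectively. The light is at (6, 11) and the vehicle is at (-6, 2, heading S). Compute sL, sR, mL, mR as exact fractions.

4/15 20/123 182/615 64/615

left sensor world pos  = (-3, -1); dL² = 225
right sensor world pos = (-9, -1); dR² = 369
sL = 60/225 = 4/15
sR = 60/369 = 20/123
mL = 1/2·sL + 1·sR = 182/615
mR = 1·sL + -1·sR = 64/615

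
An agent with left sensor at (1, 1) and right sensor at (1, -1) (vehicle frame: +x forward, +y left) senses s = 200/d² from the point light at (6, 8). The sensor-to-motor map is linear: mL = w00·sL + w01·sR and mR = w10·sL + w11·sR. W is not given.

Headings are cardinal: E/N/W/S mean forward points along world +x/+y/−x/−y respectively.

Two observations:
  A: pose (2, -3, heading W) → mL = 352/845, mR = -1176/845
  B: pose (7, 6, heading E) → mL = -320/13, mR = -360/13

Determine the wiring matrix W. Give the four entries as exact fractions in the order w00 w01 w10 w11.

obs A: pose=(2,-3,W) → sL=200/169, sR=8/5, mL=352/845, mR=-1176/845
obs B: pose=(7,6,E) → sL=40, sR=200/13, mL=-320/13, mR=-360/13
sensor matrix S = [[200/169, 8/5], [40, 200/13]]; det S = -100608/2197
solve [mL_A; mL_B] = S·[w00; w01] and [mR_A; mR_B] = S·[w10; w11]:
  w00 = -1, w01 = 1, w10 = -1/2, w11 = -1/2

-1 1 -1/2 -1/2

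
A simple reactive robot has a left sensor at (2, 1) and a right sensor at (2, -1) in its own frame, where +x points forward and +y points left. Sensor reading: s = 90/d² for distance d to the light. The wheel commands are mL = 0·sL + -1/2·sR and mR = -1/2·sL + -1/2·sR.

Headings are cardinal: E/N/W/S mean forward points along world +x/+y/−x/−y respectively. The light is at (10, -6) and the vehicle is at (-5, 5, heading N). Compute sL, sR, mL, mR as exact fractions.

left sensor world pos  = (-6, 7); dL² = 425
right sensor world pos = (-4, 7); dR² = 365
sL = 90/425 = 18/85
sR = 90/365 = 18/73
mL = 0·sL + -1/2·sR = -9/73
mR = -1/2·sL + -1/2·sR = -1422/6205

18/85 18/73 -9/73 -1422/6205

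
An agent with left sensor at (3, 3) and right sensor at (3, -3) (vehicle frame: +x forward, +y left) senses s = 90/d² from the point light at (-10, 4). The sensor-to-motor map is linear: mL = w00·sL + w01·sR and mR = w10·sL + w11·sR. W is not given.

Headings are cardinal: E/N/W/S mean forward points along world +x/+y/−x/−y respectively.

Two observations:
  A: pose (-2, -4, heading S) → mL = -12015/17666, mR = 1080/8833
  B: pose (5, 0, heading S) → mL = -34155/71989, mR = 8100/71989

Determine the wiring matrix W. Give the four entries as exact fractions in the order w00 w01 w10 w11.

obs A: pose=(-2,-4,S) → sL=45/121, sR=45/73, mL=-12015/17666, mR=1080/8833
obs B: pose=(5,0,S) → sL=90/373, sR=90/193, mL=-34155/71989, mR=8100/71989
sensor matrix S = [[45/121, 45/73], [90/373, 90/193]]; det S = 15697800/635878837
solve [mL_A; mL_B] = S·[w00; w01] and [mR_A; mR_B] = S·[w10; w11]:
  w00 = -1, w01 = -1/2, w10 = -1/2, w11 = 1/2

-1 -1/2 -1/2 1/2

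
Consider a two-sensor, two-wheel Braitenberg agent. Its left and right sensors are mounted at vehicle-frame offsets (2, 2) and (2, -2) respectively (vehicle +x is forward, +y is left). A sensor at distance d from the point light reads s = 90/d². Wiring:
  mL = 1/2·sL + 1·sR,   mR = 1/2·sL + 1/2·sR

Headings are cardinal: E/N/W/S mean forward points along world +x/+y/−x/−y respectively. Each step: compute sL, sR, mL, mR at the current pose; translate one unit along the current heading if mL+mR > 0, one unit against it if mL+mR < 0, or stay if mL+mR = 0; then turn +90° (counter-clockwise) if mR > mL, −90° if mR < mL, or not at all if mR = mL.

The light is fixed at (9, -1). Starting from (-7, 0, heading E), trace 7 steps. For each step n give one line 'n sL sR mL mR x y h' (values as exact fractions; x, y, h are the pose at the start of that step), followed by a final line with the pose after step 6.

n=0: pose=(-7,0,E); sL=18/41, sR=90/197; mL=5463/8077, mR=3618/8077; mL+mR=9081/8077 → advance +1; mR−mL=-45/197 → turn -1·90°
n=1: pose=(-6,0,S); sL=9/17, sR=9/29; mL=567/986, mR=207/493; mL+mR=981/986 → advance +1; mR−mL=-9/58 → turn -1·90°
n=2: pose=(-6,-1,W); sL=90/293, sR=90/293; mL=135/293, mR=90/293; mL+mR=225/293 → advance +1; mR−mL=-45/293 → turn -1·90°
n=3: pose=(-7,-1,N); sL=45/164, sR=9/20; mL=963/1640, mR=297/820; mL+mR=1557/1640 → advance +1; mR−mL=-9/40 → turn -1·90°
n=4: pose=(-7,0,E); sL=18/41, sR=90/197; mL=5463/8077, mR=3618/8077; mL+mR=9081/8077 → advance +1; mR−mL=-45/197 → turn -1·90°
n=5: pose=(-6,0,S); sL=9/17, sR=9/29; mL=567/986, mR=207/493; mL+mR=981/986 → advance +1; mR−mL=-9/58 → turn -1·90°
n=6: pose=(-6,-1,W); sL=90/293, sR=90/293; mL=135/293, mR=90/293; mL+mR=225/293 → advance +1; mR−mL=-45/293 → turn -1·90°

0 18/41 90/197 5463/8077 3618/8077 -7 0 E
1 9/17 9/29 567/986 207/493 -6 0 S
2 90/293 90/293 135/293 90/293 -6 -1 W
3 45/164 9/20 963/1640 297/820 -7 -1 N
4 18/41 90/197 5463/8077 3618/8077 -7 0 E
5 9/17 9/29 567/986 207/493 -6 0 S
6 90/293 90/293 135/293 90/293 -6 -1 W
final -7 -1 N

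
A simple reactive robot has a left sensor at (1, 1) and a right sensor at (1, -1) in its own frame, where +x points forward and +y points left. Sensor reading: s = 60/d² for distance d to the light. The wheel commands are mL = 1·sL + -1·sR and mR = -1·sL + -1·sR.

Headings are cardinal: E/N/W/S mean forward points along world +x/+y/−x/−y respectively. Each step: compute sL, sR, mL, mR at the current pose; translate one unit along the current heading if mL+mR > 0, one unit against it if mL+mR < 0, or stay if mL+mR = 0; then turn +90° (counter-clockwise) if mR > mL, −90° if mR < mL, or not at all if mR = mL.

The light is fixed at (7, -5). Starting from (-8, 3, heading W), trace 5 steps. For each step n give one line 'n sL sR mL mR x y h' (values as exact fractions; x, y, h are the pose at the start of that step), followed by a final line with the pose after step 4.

0 12/61 60/337 384/20557 -7704/20557 -8 3 W
1 10/51 6/25 -56/1275 -556/1275 -7 3 N
2 60/233 12/41 -336/9553 -5256/9553 -7 2 E
3 15/58 15/73 225/4234 -1965/4234 -8 2 S
4 12/61 60/337 384/20557 -7704/20557 -8 3 W
final -7 3 N

n=0: pose=(-8,3,W); sL=12/61, sR=60/337; mL=384/20557, mR=-7704/20557; mL+mR=-120/337 → advance -1; mR−mL=-24/61 → turn -1·90°
n=1: pose=(-7,3,N); sL=10/51, sR=6/25; mL=-56/1275, mR=-556/1275; mL+mR=-12/25 → advance -1; mR−mL=-20/51 → turn -1·90°
n=2: pose=(-7,2,E); sL=60/233, sR=12/41; mL=-336/9553, mR=-5256/9553; mL+mR=-24/41 → advance -1; mR−mL=-120/233 → turn -1·90°
n=3: pose=(-8,2,S); sL=15/58, sR=15/73; mL=225/4234, mR=-1965/4234; mL+mR=-30/73 → advance -1; mR−mL=-15/29 → turn -1·90°
n=4: pose=(-8,3,W); sL=12/61, sR=60/337; mL=384/20557, mR=-7704/20557; mL+mR=-120/337 → advance -1; mR−mL=-24/61 → turn -1·90°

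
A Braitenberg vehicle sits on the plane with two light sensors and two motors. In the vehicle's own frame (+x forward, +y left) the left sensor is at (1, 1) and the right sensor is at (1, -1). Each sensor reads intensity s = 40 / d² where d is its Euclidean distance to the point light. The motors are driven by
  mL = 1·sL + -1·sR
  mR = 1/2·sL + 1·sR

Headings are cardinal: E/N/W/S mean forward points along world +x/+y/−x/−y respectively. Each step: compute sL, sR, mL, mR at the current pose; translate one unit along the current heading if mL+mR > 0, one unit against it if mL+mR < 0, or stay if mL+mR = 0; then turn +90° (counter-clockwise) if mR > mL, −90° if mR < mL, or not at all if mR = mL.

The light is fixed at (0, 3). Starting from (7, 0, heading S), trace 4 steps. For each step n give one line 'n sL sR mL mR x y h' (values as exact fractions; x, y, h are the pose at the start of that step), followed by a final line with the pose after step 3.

n=0: pose=(7,0,S); sL=1/2, sR=10/13; mL=-7/26, mR=53/52; mL+mR=3/4 → advance +1; mR−mL=67/52 → turn +1·90°
n=1: pose=(7,-1,E); sL=40/73, sR=40/89; mL=640/6497, mR=4700/6497; mL+mR=60/73 → advance +1; mR−mL=4060/6497 → turn +1·90°
n=2: pose=(8,-1,N); sL=20/29, sR=4/9; mL=64/261, mR=206/261; mL+mR=30/29 → advance +1; mR−mL=142/261 → turn +1·90°
n=3: pose=(8,0,W); sL=8/13, sR=40/53; mL=-96/689, mR=732/689; mL+mR=12/13 → advance +1; mR−mL=828/689 → turn +1·90°

0 1/2 10/13 -7/26 53/52 7 0 S
1 40/73 40/89 640/6497 4700/6497 7 -1 E
2 20/29 4/9 64/261 206/261 8 -1 N
3 8/13 40/53 -96/689 732/689 8 0 W
final 7 0 S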